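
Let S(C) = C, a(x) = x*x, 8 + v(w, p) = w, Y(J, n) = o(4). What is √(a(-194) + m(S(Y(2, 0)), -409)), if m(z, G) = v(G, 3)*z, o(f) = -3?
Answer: √38887 ≈ 197.20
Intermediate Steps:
Y(J, n) = -3
v(w, p) = -8 + w
a(x) = x²
m(z, G) = z*(-8 + G) (m(z, G) = (-8 + G)*z = z*(-8 + G))
√(a(-194) + m(S(Y(2, 0)), -409)) = √((-194)² - 3*(-8 - 409)) = √(37636 - 3*(-417)) = √(37636 + 1251) = √38887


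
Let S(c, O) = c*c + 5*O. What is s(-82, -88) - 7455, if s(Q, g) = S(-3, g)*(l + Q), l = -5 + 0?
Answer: 30042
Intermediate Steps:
S(c, O) = c**2 + 5*O
l = -5
s(Q, g) = (-5 + Q)*(9 + 5*g) (s(Q, g) = ((-3)**2 + 5*g)*(-5 + Q) = (9 + 5*g)*(-5 + Q) = (-5 + Q)*(9 + 5*g))
s(-82, -88) - 7455 = (-5 - 82)*(9 + 5*(-88)) - 7455 = -87*(9 - 440) - 7455 = -87*(-431) - 7455 = 37497 - 7455 = 30042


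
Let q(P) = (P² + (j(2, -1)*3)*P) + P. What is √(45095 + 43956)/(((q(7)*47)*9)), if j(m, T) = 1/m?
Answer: 2*√89051/56259 ≈ 0.010609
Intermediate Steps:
j(m, T) = 1/m
q(P) = P² + 5*P/2 (q(P) = (P² + (3/2)*P) + P = (P² + ((½)*3)*P) + P = (P² + 3*P/2) + P = P² + 5*P/2)
√(45095 + 43956)/(((q(7)*47)*9)) = √(45095 + 43956)/(((((½)*7*(5 + 2*7))*47)*9)) = √89051/(((((½)*7*(5 + 14))*47)*9)) = √89051/(((((½)*7*19)*47)*9)) = √89051/((((133/2)*47)*9)) = √89051/(((6251/2)*9)) = √89051/(56259/2) = √89051*(2/56259) = 2*√89051/56259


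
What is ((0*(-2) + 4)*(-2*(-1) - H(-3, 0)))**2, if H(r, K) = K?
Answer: 64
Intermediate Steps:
((0*(-2) + 4)*(-2*(-1) - H(-3, 0)))**2 = ((0*(-2) + 4)*(-2*(-1) - 1*0))**2 = ((0 + 4)*(2 + 0))**2 = (4*2)**2 = 8**2 = 64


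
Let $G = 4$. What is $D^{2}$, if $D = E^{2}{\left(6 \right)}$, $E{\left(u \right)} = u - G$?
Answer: $16$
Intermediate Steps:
$E{\left(u \right)} = -4 + u$ ($E{\left(u \right)} = u - 4 = -4 + u$)
$D = 4$ ($D = \left(-4 + 6\right)^{2} = 2^{2} = 4$)
$D^{2} = 4^{2} = 16$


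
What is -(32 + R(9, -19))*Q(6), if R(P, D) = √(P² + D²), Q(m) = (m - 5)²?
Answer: -32 - √442 ≈ -53.024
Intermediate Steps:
Q(m) = (-5 + m)²
R(P, D) = √(D² + P²)
-(32 + R(9, -19))*Q(6) = -(32 + √((-19)² + 9²))*(-5 + 6)² = -(32 + √(361 + 81))*1² = -(32 + √442) = -32 - √442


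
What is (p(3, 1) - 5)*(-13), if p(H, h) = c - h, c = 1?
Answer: 65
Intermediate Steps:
p(H, h) = 1 - h
(p(3, 1) - 5)*(-13) = ((1 - 1*1) - 5)*(-13) = ((1 - 1) - 5)*(-13) = (0 - 5)*(-13) = -5*(-13) = 65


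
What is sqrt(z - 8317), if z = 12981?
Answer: 2*sqrt(1166) ≈ 68.293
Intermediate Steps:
sqrt(z - 8317) = sqrt(12981 - 8317) = sqrt(4664) = 2*sqrt(1166)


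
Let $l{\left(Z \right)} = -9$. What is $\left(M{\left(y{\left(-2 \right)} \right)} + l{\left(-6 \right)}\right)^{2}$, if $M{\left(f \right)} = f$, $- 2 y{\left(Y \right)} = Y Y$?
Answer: $121$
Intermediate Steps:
$y{\left(Y \right)} = - \frac{Y^{2}}{2}$ ($y{\left(Y \right)} = - \frac{Y Y}{2} = - \frac{Y^{2}}{2}$)
$\left(M{\left(y{\left(-2 \right)} \right)} + l{\left(-6 \right)}\right)^{2} = \left(- \frac{\left(-2\right)^{2}}{2} - 9\right)^{2} = \left(\left(- \frac{1}{2}\right) 4 - 9\right)^{2} = \left(-2 - 9\right)^{2} = \left(-11\right)^{2} = 121$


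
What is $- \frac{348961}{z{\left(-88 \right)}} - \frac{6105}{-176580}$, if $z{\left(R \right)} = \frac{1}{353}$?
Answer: $- \frac{1450113018469}{11772} \approx -1.2318 \cdot 10^{8}$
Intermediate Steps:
$z{\left(R \right)} = \frac{1}{353}$
$- \frac{348961}{z{\left(-88 \right)}} - \frac{6105}{-176580} = - 348961 \frac{1}{\frac{1}{353}} - \frac{6105}{-176580} = \left(-348961\right) 353 - - \frac{407}{11772} = -123183233 + \frac{407}{11772} = - \frac{1450113018469}{11772}$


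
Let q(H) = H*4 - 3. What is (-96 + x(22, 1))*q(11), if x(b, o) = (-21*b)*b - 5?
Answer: -420865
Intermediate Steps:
x(b, o) = -5 - 21*b² (x(b, o) = -21*b² - 5 = -5 - 21*b²)
q(H) = -3 + 4*H (q(H) = 4*H - 3 = -3 + 4*H)
(-96 + x(22, 1))*q(11) = (-96 + (-5 - 21*22²))*(-3 + 4*11) = (-96 + (-5 - 21*484))*(-3 + 44) = (-96 + (-5 - 10164))*41 = (-96 - 10169)*41 = -10265*41 = -420865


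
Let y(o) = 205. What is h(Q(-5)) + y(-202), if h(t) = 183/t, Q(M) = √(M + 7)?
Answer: 205 + 183*√2/2 ≈ 334.40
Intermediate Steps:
Q(M) = √(7 + M)
h(Q(-5)) + y(-202) = 183/(√(7 - 5)) + 205 = 183/(√2) + 205 = 183*(√2/2) + 205 = 183*√2/2 + 205 = 205 + 183*√2/2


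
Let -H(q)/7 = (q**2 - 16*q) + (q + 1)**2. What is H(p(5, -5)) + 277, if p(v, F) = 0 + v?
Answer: 410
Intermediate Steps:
p(v, F) = v
H(q) = -7*q**2 - 7*(1 + q)**2 + 112*q (H(q) = -7*((q**2 - 16*q) + (q + 1)**2) = -7*((q**2 - 16*q) + (1 + q)**2) = -7*(q**2 + (1 + q)**2 - 16*q) = -7*q**2 - 7*(1 + q)**2 + 112*q)
H(p(5, -5)) + 277 = (-7 - 14*5**2 + 98*5) + 277 = (-7 - 14*25 + 490) + 277 = (-7 - 350 + 490) + 277 = 133 + 277 = 410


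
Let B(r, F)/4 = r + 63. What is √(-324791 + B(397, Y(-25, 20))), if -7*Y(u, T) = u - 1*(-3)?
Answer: I*√322951 ≈ 568.29*I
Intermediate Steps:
Y(u, T) = -3/7 - u/7 (Y(u, T) = -(u - 1*(-3))/7 = -(u + 3)/7 = -(3 + u)/7 = -3/7 - u/7)
B(r, F) = 252 + 4*r (B(r, F) = 4*(r + 63) = 4*(63 + r) = 252 + 4*r)
√(-324791 + B(397, Y(-25, 20))) = √(-324791 + (252 + 4*397)) = √(-324791 + (252 + 1588)) = √(-324791 + 1840) = √(-322951) = I*√322951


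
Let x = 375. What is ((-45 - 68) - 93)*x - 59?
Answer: -77309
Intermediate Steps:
((-45 - 68) - 93)*x - 59 = ((-45 - 68) - 93)*375 - 59 = (-113 - 93)*375 - 59 = -206*375 - 59 = -77250 - 59 = -77309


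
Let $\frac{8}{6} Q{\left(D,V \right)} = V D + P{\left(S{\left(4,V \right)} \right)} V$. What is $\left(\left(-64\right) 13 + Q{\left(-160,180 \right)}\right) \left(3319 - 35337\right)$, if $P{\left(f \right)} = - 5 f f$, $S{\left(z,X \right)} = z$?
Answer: $1064022176$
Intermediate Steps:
$P{\left(f \right)} = - 5 f^{2}$
$Q{\left(D,V \right)} = - 60 V + \frac{3 D V}{4}$ ($Q{\left(D,V \right)} = \frac{3 \left(V D + - 5 \cdot 4^{2} V\right)}{4} = \frac{3 \left(D V + \left(-5\right) 16 V\right)}{4} = \frac{3 \left(D V - 80 V\right)}{4} = \frac{3 \left(- 80 V + D V\right)}{4} = - 60 V + \frac{3 D V}{4}$)
$\left(\left(-64\right) 13 + Q{\left(-160,180 \right)}\right) \left(3319 - 35337\right) = \left(\left(-64\right) 13 + \frac{3}{4} \cdot 180 \left(-80 - 160\right)\right) \left(3319 - 35337\right) = \left(-832 + \frac{3}{4} \cdot 180 \left(-240\right)\right) \left(-32018\right) = \left(-832 - 32400\right) \left(-32018\right) = \left(-33232\right) \left(-32018\right) = 1064022176$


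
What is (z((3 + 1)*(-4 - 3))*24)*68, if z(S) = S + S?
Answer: -91392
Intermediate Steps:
z(S) = 2*S
(z((3 + 1)*(-4 - 3))*24)*68 = ((2*((3 + 1)*(-4 - 3)))*24)*68 = ((2*(4*(-7)))*24)*68 = ((2*(-28))*24)*68 = -56*24*68 = -1344*68 = -91392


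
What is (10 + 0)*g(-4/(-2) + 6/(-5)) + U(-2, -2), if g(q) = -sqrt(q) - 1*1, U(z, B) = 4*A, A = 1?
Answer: -6 - 4*sqrt(5) ≈ -14.944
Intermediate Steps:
U(z, B) = 4 (U(z, B) = 4*1 = 4)
g(q) = -1 - sqrt(q) (g(q) = -sqrt(q) - 1 = -1 - sqrt(q))
(10 + 0)*g(-4/(-2) + 6/(-5)) + U(-2, -2) = (10 + 0)*(-1 - sqrt(-4/(-2) + 6/(-5))) + 4 = 10*(-1 - sqrt(-4*(-1/2) + 6*(-1/5))) + 4 = 10*(-1 - sqrt(2 - 6/5)) + 4 = 10*(-1 - sqrt(4/5)) + 4 = 10*(-1 - 2*sqrt(5)/5) + 4 = (-10 - 4*sqrt(5)) + 4 = -6 - 4*sqrt(5)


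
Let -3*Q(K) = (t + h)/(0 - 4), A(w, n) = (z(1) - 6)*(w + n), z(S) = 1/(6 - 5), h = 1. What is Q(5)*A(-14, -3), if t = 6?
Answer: 595/12 ≈ 49.583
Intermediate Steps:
z(S) = 1 (z(S) = 1/1 = 1)
A(w, n) = -5*n - 5*w (A(w, n) = (1 - 6)*(w + n) = -5*(n + w) = -5*n - 5*w)
Q(K) = 7/12 (Q(K) = -(6 + 1)/(3*(0 - 4)) = -7/(3*(-4)) = -7*(-1)/(3*4) = -1/3*(-7/4) = 7/12)
Q(5)*A(-14, -3) = 7*(-5*(-3) - 5*(-14))/12 = 7*(15 + 70)/12 = (7/12)*85 = 595/12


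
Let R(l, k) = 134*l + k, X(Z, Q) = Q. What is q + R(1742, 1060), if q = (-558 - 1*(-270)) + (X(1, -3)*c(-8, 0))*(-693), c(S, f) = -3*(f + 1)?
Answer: 227963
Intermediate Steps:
c(S, f) = -3 - 3*f (c(S, f) = -3*(1 + f) = -3 - 3*f)
R(l, k) = k + 134*l
q = -6525 (q = (-558 - 1*(-270)) - 3*(-3 - 3*0)*(-693) = (-558 + 270) - 3*(-3 + 0)*(-693) = -288 - 3*(-3)*(-693) = -288 + 9*(-693) = -288 - 6237 = -6525)
q + R(1742, 1060) = -6525 + (1060 + 134*1742) = -6525 + (1060 + 233428) = -6525 + 234488 = 227963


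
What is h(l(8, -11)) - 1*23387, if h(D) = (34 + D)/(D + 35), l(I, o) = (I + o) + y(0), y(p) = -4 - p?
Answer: -654809/28 ≈ -23386.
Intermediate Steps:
l(I, o) = -4 + I + o (l(I, o) = (I + o) + (-4 - 1*0) = (I + o) + (-4 + 0) = (I + o) - 4 = -4 + I + o)
h(D) = (34 + D)/(35 + D)
h(l(8, -11)) - 1*23387 = (34 + (-4 + 8 - 11))/(35 + (-4 + 8 - 11)) - 1*23387 = (34 - 7)/(35 - 7) - 23387 = 27/28 - 23387 = -654809/28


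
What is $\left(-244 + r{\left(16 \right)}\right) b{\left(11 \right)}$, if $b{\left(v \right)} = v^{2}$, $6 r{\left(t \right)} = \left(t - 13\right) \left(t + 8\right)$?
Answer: $-28072$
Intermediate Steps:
$r{\left(t \right)} = \frac{\left(-13 + t\right) \left(8 + t\right)}{6}$ ($r{\left(t \right)} = \frac{\left(t - 13\right) \left(t + 8\right)}{6} = \frac{\left(-13 + t\right) \left(8 + t\right)}{6}$)
$\left(-244 + r{\left(16 \right)}\right) b{\left(11 \right)} = \left(-244 - \left(\frac{92}{3} - \frac{128}{3}\right)\right) 11^{2} = \left(-244 - -12\right) 121 = \left(-244 + 12\right) 121 = \left(-232\right) 121 = -28072$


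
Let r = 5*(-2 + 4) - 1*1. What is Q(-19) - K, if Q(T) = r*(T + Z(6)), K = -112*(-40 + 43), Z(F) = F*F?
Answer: 489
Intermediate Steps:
r = 9 (r = 5*2 - 1 = 10 - 1 = 9)
Z(F) = F²
K = -336 (K = -112*3 = -336)
Q(T) = 324 + 9*T (Q(T) = 9*(T + 6²) = 9*(T + 36) = 9*(36 + T) = 324 + 9*T)
Q(-19) - K = (324 + 9*(-19)) - 1*(-336) = (324 - 171) + 336 = 153 + 336 = 489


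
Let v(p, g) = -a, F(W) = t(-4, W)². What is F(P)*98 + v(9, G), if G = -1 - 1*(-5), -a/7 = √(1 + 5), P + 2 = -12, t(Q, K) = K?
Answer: 19208 + 7*√6 ≈ 19225.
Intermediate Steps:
P = -14 (P = -2 - 12 = -14)
F(W) = W²
a = -7*√6 (a = -7*√(1 + 5) = -7*√6 ≈ -17.146)
G = 4 (G = -1 + 5 = 4)
v(p, g) = 7*√6 (v(p, g) = -(-7)*√6 = 7*√6)
F(P)*98 + v(9, G) = (-14)²*98 + 7*√6 = 196*98 + 7*√6 = 19208 + 7*√6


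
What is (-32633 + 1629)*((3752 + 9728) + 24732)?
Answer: -1184724848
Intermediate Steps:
(-32633 + 1629)*((3752 + 9728) + 24732) = -31004*(13480 + 24732) = -31004*38212 = -1184724848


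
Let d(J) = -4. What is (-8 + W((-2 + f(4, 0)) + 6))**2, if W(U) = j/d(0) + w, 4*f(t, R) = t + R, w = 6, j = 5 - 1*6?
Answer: 49/16 ≈ 3.0625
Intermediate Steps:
j = -1 (j = 5 - 6 = -1)
f(t, R) = R/4 + t/4 (f(t, R) = (t + R)/4 = (R + t)/4 = R/4 + t/4)
W(U) = 25/4 (W(U) = -1/(-4) + 6 = -1*(-1/4) + 6 = 1/4 + 6 = 25/4)
(-8 + W((-2 + f(4, 0)) + 6))**2 = (-8 + 25/4)**2 = (-7/4)**2 = 49/16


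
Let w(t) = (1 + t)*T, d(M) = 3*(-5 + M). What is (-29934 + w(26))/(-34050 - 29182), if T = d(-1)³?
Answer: 93699/31616 ≈ 2.9637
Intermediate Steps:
d(M) = -15 + 3*M
T = -5832 (T = (-15 + 3*(-1))³ = (-15 - 3)³ = (-18)³ = -5832)
w(t) = -5832 - 5832*t (w(t) = (1 + t)*(-5832) = -5832 - 5832*t)
(-29934 + w(26))/(-34050 - 29182) = (-29934 + (-5832 - 5832*26))/(-34050 - 29182) = (-29934 + (-5832 - 151632))/(-63232) = (-29934 - 157464)*(-1/63232) = -187398*(-1/63232) = 93699/31616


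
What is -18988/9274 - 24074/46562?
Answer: -276845383/107953997 ≈ -2.5645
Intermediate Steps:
-18988/9274 - 24074/46562 = -18988*1/9274 - 24074*1/46562 = -9494/4637 - 12037/23281 = -276845383/107953997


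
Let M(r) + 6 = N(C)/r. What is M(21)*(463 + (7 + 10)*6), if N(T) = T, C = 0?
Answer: -3390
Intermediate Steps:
M(r) = -6 (M(r) = -6 + 0/r = -6 + 0 = -6)
M(21)*(463 + (7 + 10)*6) = -6*(463 + (7 + 10)*6) = -6*(463 + 17*6) = -6*(463 + 102) = -6*565 = -3390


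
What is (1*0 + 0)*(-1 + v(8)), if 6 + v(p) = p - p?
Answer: 0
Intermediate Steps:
v(p) = -6 (v(p) = -6 + (p - p) = -6 + 0 = -6)
(1*0 + 0)*(-1 + v(8)) = (1*0 + 0)*(-1 - 6) = (0 + 0)*(-7) = 0*(-7) = 0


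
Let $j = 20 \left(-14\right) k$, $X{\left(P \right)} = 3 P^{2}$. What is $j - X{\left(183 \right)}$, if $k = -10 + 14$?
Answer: $-101587$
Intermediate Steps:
$k = 4$
$j = -1120$ ($j = 20 \left(-14\right) 4 = \left(-280\right) 4 = -1120$)
$j - X{\left(183 \right)} = -1120 - 3 \cdot 183^{2} = -1120 - 3 \cdot 33489 = -1120 - 100467 = -101587$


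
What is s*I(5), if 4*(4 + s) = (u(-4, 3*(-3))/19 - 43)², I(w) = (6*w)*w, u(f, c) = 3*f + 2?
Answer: 50861475/722 ≈ 70445.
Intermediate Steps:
u(f, c) = 2 + 3*f
I(w) = 6*w²
s = 678153/1444 (s = -4 + ((2 + 3*(-4))/19 - 43)²/4 = -4 + ((2 - 12)*(1/19) - 43)²/4 = -4 + (-10*1/19 - 43)²/4 = -4 + (-10/19 - 43)²/4 = -4 + (-827/19)²/4 = -4 + (¼)*(683929/361) = -4 + 683929/1444 = 678153/1444 ≈ 469.64)
s*I(5) = 678153*(6*5²)/1444 = 678153*(6*25)/1444 = (678153/1444)*150 = 50861475/722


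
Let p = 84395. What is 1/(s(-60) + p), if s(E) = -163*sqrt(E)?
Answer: 16879/1424822033 + 326*I*sqrt(15)/7124110165 ≈ 1.1846e-5 + 1.7723e-7*I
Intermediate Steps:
1/(s(-60) + p) = 1/(-326*I*sqrt(15) + 84395) = 1/(84395 - 326*I*sqrt(15))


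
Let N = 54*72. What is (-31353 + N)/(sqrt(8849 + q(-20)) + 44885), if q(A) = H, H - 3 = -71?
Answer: -1232766525/2014654444 + 27465*sqrt(8781)/2014654444 ≈ -0.61062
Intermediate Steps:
H = -68 (H = 3 - 71 = -68)
q(A) = -68
N = 3888
(-31353 + N)/(sqrt(8849 + q(-20)) + 44885) = (-31353 + 3888)/(sqrt(8849 - 68) + 44885) = -27465/(sqrt(8781) + 44885) = -27465/(44885 + sqrt(8781))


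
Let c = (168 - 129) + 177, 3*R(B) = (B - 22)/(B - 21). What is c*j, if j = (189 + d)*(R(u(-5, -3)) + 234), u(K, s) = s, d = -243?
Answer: -2733426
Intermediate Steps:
R(B) = (-22 + B)/(3*(-21 + B)) (R(B) = ((B - 22)/(B - 21))/3 = ((-22 + B)/(-21 + B))/3 = (-22 + B)/(3*(-21 + B)))
c = 216 (c = 39 + 177 = 216)
j = -50619/4 (j = (189 - 243)*((-22 - 3)/(3*(-21 - 3)) + 234) = -54*((1/3)*(-25)/(-24) + 234) = -54*((1/3)*(-1/24)*(-25) + 234) = -54*(25/72 + 234) = -54*16873/72 = -50619/4 ≈ -12655.)
c*j = 216*(-50619/4) = -2733426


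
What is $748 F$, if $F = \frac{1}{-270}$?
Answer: $- \frac{374}{135} \approx -2.7704$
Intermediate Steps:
$F = - \frac{1}{270} \approx -0.0037037$
$748 F = 748 \left(- \frac{1}{270}\right) = - \frac{374}{135}$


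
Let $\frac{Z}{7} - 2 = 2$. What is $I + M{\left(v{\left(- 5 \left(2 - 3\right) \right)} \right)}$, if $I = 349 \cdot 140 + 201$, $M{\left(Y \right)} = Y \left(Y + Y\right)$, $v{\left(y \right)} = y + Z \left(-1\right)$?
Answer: $50119$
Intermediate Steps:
$Z = 28$ ($Z = 14 + 7 \cdot 2 = 14 + 14 = 28$)
$v{\left(y \right)} = -28 + y$ ($v{\left(y \right)} = y + 28 \left(-1\right) = y - 28 = -28 + y$)
$M{\left(Y \right)} = 2 Y^{2}$ ($M{\left(Y \right)} = Y 2 Y = 2 Y^{2}$)
$I = 49061$ ($I = 48860 + 201 = 49061$)
$I + M{\left(v{\left(- 5 \left(2 - 3\right) \right)} \right)} = 49061 + 2 \left(-28 - 5 \left(2 - 3\right)\right)^{2} = 49061 + 2 \left(-28 - -5\right)^{2} = 49061 + 2 \left(-28 + 5\right)^{2} = 49061 + 2 \left(-23\right)^{2} = 49061 + 2 \cdot 529 = 49061 + 1058 = 50119$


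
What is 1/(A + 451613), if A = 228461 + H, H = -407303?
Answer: 1/272771 ≈ 3.6661e-6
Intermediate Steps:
A = -178842 (A = 228461 - 407303 = -178842)
1/(A + 451613) = 1/(-178842 + 451613) = 1/272771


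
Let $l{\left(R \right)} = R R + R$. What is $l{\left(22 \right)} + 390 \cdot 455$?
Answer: $177956$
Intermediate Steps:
$l{\left(R \right)} = R + R^{2}$ ($l{\left(R \right)} = R^{2} + R = R + R^{2}$)
$l{\left(22 \right)} + 390 \cdot 455 = 22 \left(1 + 22\right) + 390 \cdot 455 = 22 \cdot 23 + 177450 = 506 + 177450 = 177956$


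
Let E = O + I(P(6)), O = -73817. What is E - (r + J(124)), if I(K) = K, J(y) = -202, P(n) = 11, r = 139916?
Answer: -213520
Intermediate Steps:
E = -73806 (E = -73817 + 11 = -73806)
E - (r + J(124)) = -73806 - (139916 - 202) = -73806 - 1*139714 = -73806 - 139714 = -213520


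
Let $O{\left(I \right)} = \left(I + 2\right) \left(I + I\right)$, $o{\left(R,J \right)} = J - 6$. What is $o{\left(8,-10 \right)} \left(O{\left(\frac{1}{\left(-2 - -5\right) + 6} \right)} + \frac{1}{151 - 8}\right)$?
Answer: $- \frac{88240}{11583} \approx -7.6181$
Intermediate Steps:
$o{\left(R,J \right)} = -6 + J$
$O{\left(I \right)} = 2 I \left(2 + I\right)$ ($O{\left(I \right)} = \left(2 + I\right) 2 I = 2 I \left(2 + I\right)$)
$o{\left(8,-10 \right)} \left(O{\left(\frac{1}{\left(-2 - -5\right) + 6} \right)} + \frac{1}{151 - 8}\right) = \left(-6 - 10\right) \left(\frac{2 \left(2 + \frac{1}{\left(-2 - -5\right) + 6}\right)}{\left(-2 - -5\right) + 6} + \frac{1}{151 - 8}\right) = - 16 \left(\frac{2 \left(2 + \frac{1}{\left(-2 + 5\right) + 6}\right)}{\left(-2 + 5\right) + 6} + \frac{1}{143}\right) = - 16 \left(\frac{2 \left(2 + \frac{1}{3 + 6}\right)}{3 + 6} + \frac{1}{143}\right) = - 16 \left(\frac{2 \left(2 + \frac{1}{9}\right)}{9} + \frac{1}{143}\right) = - 16 \left(2 \cdot \frac{1}{9} \left(2 + \frac{1}{9}\right) + \frac{1}{143}\right) = - 16 \left(2 \cdot \frac{1}{9} \cdot \frac{19}{9} + \frac{1}{143}\right) = - 16 \left(\frac{38}{81} + \frac{1}{143}\right) = \left(-16\right) \frac{5515}{11583} = - \frac{88240}{11583}$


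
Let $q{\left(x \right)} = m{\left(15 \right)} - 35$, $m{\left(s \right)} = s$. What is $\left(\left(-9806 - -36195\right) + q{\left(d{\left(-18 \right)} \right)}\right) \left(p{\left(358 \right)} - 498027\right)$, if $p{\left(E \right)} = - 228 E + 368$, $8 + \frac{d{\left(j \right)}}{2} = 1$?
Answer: $-15275113427$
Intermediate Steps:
$d{\left(j \right)} = -14$ ($d{\left(j \right)} = -16 + 2 \cdot 1 = -16 + 2 = -14$)
$p{\left(E \right)} = 368 - 228 E$
$q{\left(x \right)} = -20$ ($q{\left(x \right)} = 15 - 35 = -20$)
$\left(\left(-9806 - -36195\right) + q{\left(d{\left(-18 \right)} \right)}\right) \left(p{\left(358 \right)} - 498027\right) = \left(\left(-9806 - -36195\right) - 20\right) \left(\left(368 - 81624\right) - 498027\right) = \left(\left(-9806 + 36195\right) - 20\right) \left(\left(368 - 81624\right) - 498027\right) = \left(26389 - 20\right) \left(-81256 - 498027\right) = 26369 \left(-579283\right) = -15275113427$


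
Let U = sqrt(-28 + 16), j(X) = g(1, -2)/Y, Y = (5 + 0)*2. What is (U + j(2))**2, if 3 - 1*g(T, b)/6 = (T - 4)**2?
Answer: 24/25 - 72*I*sqrt(3)/5 ≈ 0.96 - 24.942*I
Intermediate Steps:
g(T, b) = 18 - 6*(-4 + T)**2 (g(T, b) = 18 - 6*(T - 4)**2 = 18 - 6*(-4 + T)**2)
Y = 10 (Y = 5*2 = 10)
j(X) = -18/5 (j(X) = (18 - 6*(-4 + 1)**2)/10 = (18 - 6*(-3)**2)*(1/10) = (18 - 6*9)*(1/10) = (18 - 54)*(1/10) = -36*1/10 = -18/5)
U = 2*I*sqrt(3) (U = sqrt(-12) = 2*I*sqrt(3) ≈ 3.4641*I)
(U + j(2))**2 = (2*I*sqrt(3) - 18/5)**2 = (-18/5 + 2*I*sqrt(3))**2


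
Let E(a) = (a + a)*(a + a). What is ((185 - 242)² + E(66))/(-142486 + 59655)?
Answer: -20673/82831 ≈ -0.24958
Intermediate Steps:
E(a) = 4*a² (E(a) = (2*a)*(2*a) = 4*a²)
((185 - 242)² + E(66))/(-142486 + 59655) = ((185 - 242)² + 4*66²)/(-142486 + 59655) = ((-57)² + 4*4356)/(-82831) = (3249 + 17424)*(-1/82831) = 20673*(-1/82831) = -20673/82831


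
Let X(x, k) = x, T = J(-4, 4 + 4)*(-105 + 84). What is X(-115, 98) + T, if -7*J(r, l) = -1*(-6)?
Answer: -97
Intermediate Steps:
J(r, l) = -6/7 (J(r, l) = -(-1)*(-6)/7 = -1/7*6 = -6/7)
T = 18 (T = -6*(-105 + 84)/7 = -6/7*(-21) = 18)
X(-115, 98) + T = -115 + 18 = -97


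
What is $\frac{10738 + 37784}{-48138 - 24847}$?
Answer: $- \frac{48522}{72985} \approx -0.66482$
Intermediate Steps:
$\frac{10738 + 37784}{-48138 - 24847} = \frac{48522}{-72985} = 48522 \left(- \frac{1}{72985}\right) = - \frac{48522}{72985}$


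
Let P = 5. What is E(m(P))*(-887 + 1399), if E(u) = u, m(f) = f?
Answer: 2560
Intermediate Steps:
E(m(P))*(-887 + 1399) = 5*(-887 + 1399) = 5*512 = 2560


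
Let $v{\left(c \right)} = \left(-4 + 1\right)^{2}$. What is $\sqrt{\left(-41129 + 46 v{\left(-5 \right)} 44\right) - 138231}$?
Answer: $2 i \sqrt{40286} \approx 401.43 i$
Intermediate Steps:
$v{\left(c \right)} = 9$ ($v{\left(c \right)} = \left(-3\right)^{2} = 9$)
$\sqrt{\left(-41129 + 46 v{\left(-5 \right)} 44\right) - 138231} = \sqrt{\left(-41129 + 46 \cdot 9 \cdot 44\right) - 138231} = \sqrt{\left(-41129 + 414 \cdot 44\right) - 138231} = \sqrt{\left(-41129 + 18216\right) - 138231} = \sqrt{-22913 - 138231} = \sqrt{-161144} = 2 i \sqrt{40286}$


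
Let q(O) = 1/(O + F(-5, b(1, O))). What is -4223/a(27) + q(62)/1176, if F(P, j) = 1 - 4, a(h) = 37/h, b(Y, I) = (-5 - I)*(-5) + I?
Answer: -7911233027/2567208 ≈ -3081.6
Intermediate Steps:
b(Y, I) = 25 + 6*I (b(Y, I) = (25 + 5*I) + I = 25 + 6*I)
F(P, j) = -3
q(O) = 1/(-3 + O) (q(O) = 1/(O - 3) = 1/(-3 + O))
-4223/a(27) + q(62)/1176 = -4223/(37/27) + 1/((-3 + 62)*1176) = -4223/(37*(1/27)) + (1/1176)/59 = -4223/37/27 + (1/59)*(1/1176) = -4223*27/37 + 1/69384 = -114021/37 + 1/69384 = -7911233027/2567208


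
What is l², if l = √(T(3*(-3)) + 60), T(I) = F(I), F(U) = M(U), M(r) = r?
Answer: 51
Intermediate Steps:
F(U) = U
T(I) = I
l = √51 (l = √(3*(-3) + 60) = √(-9 + 60) = √51 ≈ 7.1414)
l² = (√51)² = 51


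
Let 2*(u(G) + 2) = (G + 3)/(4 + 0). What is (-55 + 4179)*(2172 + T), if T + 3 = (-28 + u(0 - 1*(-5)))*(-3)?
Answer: 9303744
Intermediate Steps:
u(G) = -13/8 + G/8 (u(G) = -2 + ((G + 3)/(4 + 0))/2 = -2 + ((3 + G)/4)/2 = -2 + ((3 + G)*(¼))/2 = -2 + (¾ + G/4)/2 = -2 + (3/8 + G/8) = -13/8 + G/8)
T = 84 (T = -3 + (-28 + (-13/8 + (0 - 1*(-5))/8))*(-3) = -3 + (-28 + (-13/8 + (0 + 5)/8))*(-3) = -3 + (-28 + (-13/8 + (⅛)*5))*(-3) = -3 + (-28 + (-13/8 + 5/8))*(-3) = -3 + (-28 - 1)*(-3) = -3 - 29*(-3) = -3 + 87 = 84)
(-55 + 4179)*(2172 + T) = (-55 + 4179)*(2172 + 84) = 4124*2256 = 9303744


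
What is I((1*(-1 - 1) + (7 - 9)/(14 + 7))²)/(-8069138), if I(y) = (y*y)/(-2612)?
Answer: 42592/46579499994447 ≈ 9.1439e-10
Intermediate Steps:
I(y) = -y²/2612 (I(y) = y²*(-1/2612) = -y²/2612)
I((1*(-1 - 1) + (7 - 9)/(14 + 7))²)/(-8069138) = -(1*(-1 - 1) + (7 - 9)/(14 + 7))⁴/2612/(-8069138) = -(1*(-2) - 2/21)⁴/2612*(-1/8069138) = -(-2 - 2*1/21)⁴/2612*(-1/8069138) = -(-2 - 2/21)⁴/2612*(-1/8069138) = -((-44/21)²)²/2612*(-1/8069138) = -(1936/441)²/2612*(-1/8069138) = -1/2612*3748096/194481*(-1/8069138) = -937024/126996093*(-1/8069138) = 42592/46579499994447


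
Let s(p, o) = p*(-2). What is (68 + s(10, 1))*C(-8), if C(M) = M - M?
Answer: 0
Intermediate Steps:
s(p, o) = -2*p
C(M) = 0
(68 + s(10, 1))*C(-8) = (68 - 2*10)*0 = (68 - 20)*0 = 48*0 = 0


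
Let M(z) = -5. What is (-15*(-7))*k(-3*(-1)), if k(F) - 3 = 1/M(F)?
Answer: 294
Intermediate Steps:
k(F) = 14/5 (k(F) = 3 + 1/(-5) = 3 - ⅕ = 14/5)
(-15*(-7))*k(-3*(-1)) = -15*(-7)*(14/5) = 105*(14/5) = 294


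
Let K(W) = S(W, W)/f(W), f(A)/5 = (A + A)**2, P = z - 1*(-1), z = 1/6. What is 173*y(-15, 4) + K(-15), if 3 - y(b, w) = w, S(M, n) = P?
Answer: -4670993/27000 ≈ -173.00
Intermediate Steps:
z = 1/6 (z = 1*(1/6) = 1/6 ≈ 0.16667)
P = 7/6 (P = 1/6 - 1*(-1) = 1/6 + 1 = 7/6 ≈ 1.1667)
S(M, n) = 7/6
y(b, w) = 3 - w
f(A) = 20*A**2 (f(A) = 5*(A + A)**2 = 5*(2*A)**2 = 5*(4*A**2) = 20*A**2)
K(W) = 7/(120*W**2) (K(W) = 7/(6*((20*W**2))) = 7*(1/(20*W**2))/6 = 7/(120*W**2))
173*y(-15, 4) + K(-15) = 173*(3 - 1*4) + (7/120)/(-15)**2 = 173*(3 - 4) + (7/120)*(1/225) = 173*(-1) + 7/27000 = -173 + 7/27000 = -4670993/27000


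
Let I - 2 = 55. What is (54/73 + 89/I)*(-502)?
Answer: -4806650/4161 ≈ -1155.2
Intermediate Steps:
I = 57 (I = 2 + 55 = 57)
(54/73 + 89/I)*(-502) = (54/73 + 89/57)*(-502) = (9575/4161)*(-502) = -4806650/4161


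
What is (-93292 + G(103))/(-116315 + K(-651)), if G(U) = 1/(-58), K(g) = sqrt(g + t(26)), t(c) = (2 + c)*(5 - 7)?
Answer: 629373137155/784692436056 + 5410937*I*sqrt(707)/784692436056 ≈ 0.80206 + 0.00018335*I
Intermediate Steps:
t(c) = -4 - 2*c (t(c) = (2 + c)*(-2) = -4 - 2*c)
K(g) = sqrt(-56 + g) (K(g) = sqrt(g + (-4 - 2*26)) = sqrt(g + (-4 - 52)) = sqrt(g - 56) = sqrt(-56 + g))
G(U) = -1/58
(-93292 + G(103))/(-116315 + K(-651)) = (-93292 - 1/58)/(-116315 + sqrt(-56 - 651)) = -5410937/(58*(-116315 + sqrt(-707))) = -5410937/(58*(-116315 + I*sqrt(707)))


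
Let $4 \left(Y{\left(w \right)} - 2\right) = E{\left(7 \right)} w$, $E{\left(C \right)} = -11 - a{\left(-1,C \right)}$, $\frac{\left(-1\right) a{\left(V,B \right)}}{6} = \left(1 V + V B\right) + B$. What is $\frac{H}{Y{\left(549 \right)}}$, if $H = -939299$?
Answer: $\frac{3757196}{9325} \approx 402.92$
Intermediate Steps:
$a{\left(V,B \right)} = - 6 B - 6 V - 6 B V$ ($a{\left(V,B \right)} = - 6 \left(\left(1 V + V B\right) + B\right) = - 6 \left(\left(V + B V\right) + B\right) = - 6 \left(B + V + B V\right) = - 6 B - 6 V - 6 B V$)
$E{\left(C \right)} = -17$ ($E{\left(C \right)} = -11 - \left(- 6 C - -6 - 6 C \left(-1\right)\right) = -11 - \left(- 6 C + 6 + 6 C\right) = -11 - 6 = -17$)
$Y{\left(w \right)} = 2 - \frac{17 w}{4}$ ($Y{\left(w \right)} = 2 + \frac{\left(-17\right) w}{4} = 2 - \frac{17 w}{4}$)
$\frac{H}{Y{\left(549 \right)}} = - \frac{939299}{2 - \frac{9333}{4}} = - \frac{939299}{- \frac{9325}{4}} = \left(-939299\right) \left(- \frac{4}{9325}\right) = \frac{3757196}{9325}$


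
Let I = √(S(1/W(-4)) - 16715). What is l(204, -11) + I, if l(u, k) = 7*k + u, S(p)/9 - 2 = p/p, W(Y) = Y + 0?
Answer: 127 + 4*I*√1043 ≈ 127.0 + 129.18*I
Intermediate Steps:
W(Y) = Y
S(p) = 27 (S(p) = 18 + 9*(p/p) = 18 + 9*1 = 18 + 9 = 27)
l(u, k) = u + 7*k
I = 4*I*√1043 (I = √(27 - 16715) = √(-16688) = 4*I*√1043 ≈ 129.18*I)
l(204, -11) + I = (204 + 7*(-11)) + 4*I*√1043 = (204 - 77) + 4*I*√1043 = 127 + 4*I*√1043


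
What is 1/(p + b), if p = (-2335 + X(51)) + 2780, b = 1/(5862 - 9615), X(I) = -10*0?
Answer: 3753/1670084 ≈ 0.0022472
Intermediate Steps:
X(I) = 0
b = -1/3753 (b = 1/(-3753) = -1/3753 ≈ -0.00026645)
p = 445 (p = (-2335 + 0) + 2780 = -2335 + 2780 = 445)
1/(p + b) = 1/(445 - 1/3753) = 1/(1670084/3753) = 3753/1670084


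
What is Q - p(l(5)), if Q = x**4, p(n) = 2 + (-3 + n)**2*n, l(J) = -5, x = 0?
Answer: 318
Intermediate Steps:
p(n) = 2 + n*(-3 + n)**2
Q = 0 (Q = 0**4 = 0)
Q - p(l(5)) = 0 - (2 - 5*(-3 - 5)**2) = 0 - (2 - 5*(-8)**2) = 0 - (2 - 5*64) = 0 - (2 - 320) = 0 - 1*(-318) = 0 + 318 = 318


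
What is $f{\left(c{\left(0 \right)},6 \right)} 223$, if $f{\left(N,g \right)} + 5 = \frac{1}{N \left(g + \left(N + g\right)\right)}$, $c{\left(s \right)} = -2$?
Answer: $- \frac{22523}{20} \approx -1126.2$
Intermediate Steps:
$f{\left(N,g \right)} = -5 + \frac{1}{N \left(N + 2 g\right)}$ ($f{\left(N,g \right)} = -5 + \frac{1}{N \left(g + \left(N + g\right)\right)} = -5 + \frac{1}{N \left(N + 2 g\right)}$)
$f{\left(c{\left(0 \right)},6 \right)} 223 = \frac{1 - 5 \left(-2\right)^{2} - \left(-20\right) 6}{\left(-2\right) \left(-2 + 2 \cdot 6\right)} 223 = - \frac{1 - 20 + 120}{2 \left(-2 + 12\right)} 223 = - \frac{1 - 20 + 120}{2 \cdot 10} \cdot 223 = \left(- \frac{1}{2}\right) \frac{1}{10} \cdot 101 \cdot 223 = \left(- \frac{101}{20}\right) 223 = - \frac{22523}{20}$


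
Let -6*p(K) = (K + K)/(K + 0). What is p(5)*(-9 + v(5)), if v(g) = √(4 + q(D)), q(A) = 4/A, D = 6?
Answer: 3 - √42/9 ≈ 2.2799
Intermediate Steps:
p(K) = -⅓ (p(K) = -(K + K)/(6*(K + 0)) = -2*K/(6*K) = -⅙*2 = -⅓)
v(g) = √42/3 (v(g) = √(4 + 4/6) = √(4 + 4*(⅙)) = √(4 + ⅔) = √(14/3) = √42/3)
p(5)*(-9 + v(5)) = -(-9 + √42/3)/3 = 3 - √42/9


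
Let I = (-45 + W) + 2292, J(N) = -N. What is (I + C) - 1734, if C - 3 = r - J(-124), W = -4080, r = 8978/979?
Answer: -3601574/979 ≈ -3678.8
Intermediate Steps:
r = 8978/979 (r = 8978*(1/979) = 8978/979 ≈ 9.1706)
C = -109481/979 (C = 3 + (8978/979 - (-1)*(-124)) = 3 + (8978/979 - 1*124) = 3 + (8978/979 - 124) = 3 - 112418/979 = -109481/979 ≈ -111.83)
I = -1833 (I = (-45 - 4080) + 2292 = -4125 + 2292 = -1833)
(I + C) - 1734 = (-1833 - 109481/979) - 1734 = -1903988/979 - 1734 = -3601574/979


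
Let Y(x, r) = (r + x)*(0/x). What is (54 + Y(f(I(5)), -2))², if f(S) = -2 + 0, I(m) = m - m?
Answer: 2916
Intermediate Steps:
I(m) = 0
f(S) = -2
Y(x, r) = 0 (Y(x, r) = (r + x)*0 = 0)
(54 + Y(f(I(5)), -2))² = (54 + 0)² = 54² = 2916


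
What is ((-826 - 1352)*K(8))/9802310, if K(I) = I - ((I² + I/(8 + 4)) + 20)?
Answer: 16698/980231 ≈ 0.017035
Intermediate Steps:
K(I) = -20 - I² + 11*I/12 (K(I) = I - ((I² + I/12) + 20) = I - (20 + I² + I/12) = I + (-20 - I² - I/12) = -20 - I² + 11*I/12)
((-826 - 1352)*K(8))/9802310 = ((-826 - 1352)*(-20 - 1*8² + (11/12)*8))/9802310 = -2178*(-20 - 1*64 + 22/3)*(1/9802310) = -2178*(-20 - 64 + 22/3)*(1/9802310) = -2178*(-230/3)*(1/9802310) = 166980*(1/9802310) = 16698/980231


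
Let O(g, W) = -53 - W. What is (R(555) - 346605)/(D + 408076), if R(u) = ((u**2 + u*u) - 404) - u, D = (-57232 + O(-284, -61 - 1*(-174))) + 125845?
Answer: 268486/476523 ≈ 0.56343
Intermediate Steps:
D = 68447 (D = (-57232 + (-53 - (-61 - 1*(-174)))) + 125845 = (-57232 + (-53 - (-61 + 174))) + 125845 = (-57232 + (-53 - 1*113)) + 125845 = (-57232 + (-53 - 113)) + 125845 = (-57232 - 166) + 125845 = -57398 + 125845 = 68447)
R(u) = -404 - u + 2*u**2 (R(u) = ((u**2 + u**2) - 404) - u = (2*u**2 - 404) - u = (-404 + 2*u**2) - u = -404 - u + 2*u**2)
(R(555) - 346605)/(D + 408076) = ((-404 - 1*555 + 2*555**2) - 346605)/(68447 + 408076) = ((-404 - 555 + 2*308025) - 346605)/476523 = ((-404 - 555 + 616050) - 346605)*(1/476523) = (615091 - 346605)*(1/476523) = 268486*(1/476523) = 268486/476523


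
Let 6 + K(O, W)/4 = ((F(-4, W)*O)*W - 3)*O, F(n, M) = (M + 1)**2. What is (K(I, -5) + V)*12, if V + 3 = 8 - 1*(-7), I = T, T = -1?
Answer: -3840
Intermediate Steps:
I = -1
F(n, M) = (1 + M)**2
K(O, W) = -24 + 4*O*(-3 + O*W*(1 + W)**2) (K(O, W) = -24 + 4*((((1 + W)**2*O)*W - 3)*O) = -24 + 4*(((O*(1 + W)**2)*W - 3)*O) = -24 + 4*((O*W*(1 + W)**2 - 3)*O) = -24 + 4*((-3 + O*W*(1 + W)**2)*O) = -24 + 4*(O*(-3 + O*W*(1 + W)**2)) = -24 + 4*O*(-3 + O*W*(1 + W)**2))
V = 12 (V = -3 + (8 - 1*(-7)) = -3 + (8 + 7) = -3 + 15 = 12)
(K(I, -5) + V)*12 = ((-24 - 12*(-1) + 4*(-5)*(-1)**2*(1 - 5)**2) + 12)*12 = ((-24 + 12 + 4*(-5)*1*(-4)**2) + 12)*12 = ((-24 + 12 + 4*(-5)*1*16) + 12)*12 = ((-24 + 12 - 320) + 12)*12 = (-332 + 12)*12 = -320*12 = -3840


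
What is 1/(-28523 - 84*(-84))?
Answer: -1/21467 ≈ -4.6583e-5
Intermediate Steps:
1/(-28523 - 84*(-84)) = 1/(-28523 + 7056) = 1/(-21467) = -1/21467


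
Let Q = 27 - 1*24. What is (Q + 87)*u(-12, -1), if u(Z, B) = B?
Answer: -90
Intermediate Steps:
Q = 3 (Q = 27 - 24 = 3)
(Q + 87)*u(-12, -1) = (3 + 87)*(-1) = 90*(-1) = -90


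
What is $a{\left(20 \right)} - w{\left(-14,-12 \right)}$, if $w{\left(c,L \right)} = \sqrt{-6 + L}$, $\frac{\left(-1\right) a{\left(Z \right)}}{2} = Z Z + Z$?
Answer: $-840 - 3 i \sqrt{2} \approx -840.0 - 4.2426 i$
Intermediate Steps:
$a{\left(Z \right)} = - 2 Z - 2 Z^{2}$ ($a{\left(Z \right)} = - 2 \left(Z Z + Z\right) = - 2 \left(Z^{2} + Z\right) = - 2 \left(Z + Z^{2}\right) = - 2 Z - 2 Z^{2}$)
$a{\left(20 \right)} - w{\left(-14,-12 \right)} = \left(-2\right) 20 \left(1 + 20\right) - \sqrt{-6 - 12} = \left(-2\right) 20 \cdot 21 - \sqrt{-18} = -840 - 3 i \sqrt{2}$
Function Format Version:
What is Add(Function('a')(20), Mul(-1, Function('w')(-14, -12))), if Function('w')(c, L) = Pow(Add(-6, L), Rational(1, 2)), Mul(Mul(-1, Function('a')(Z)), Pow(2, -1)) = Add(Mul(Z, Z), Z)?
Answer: Add(-840, Mul(-3, I, Pow(2, Rational(1, 2)))) ≈ Add(-840.00, Mul(-4.2426, I))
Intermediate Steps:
Function('a')(Z) = Add(Mul(-2, Z), Mul(-2, Pow(Z, 2))) (Function('a')(Z) = Mul(-2, Add(Mul(Z, Z), Z)) = Mul(-2, Add(Pow(Z, 2), Z)) = Mul(-2, Add(Z, Pow(Z, 2))) = Add(Mul(-2, Z), Mul(-2, Pow(Z, 2))))
Add(Function('a')(20), Mul(-1, Function('w')(-14, -12))) = Add(Mul(-2, 20, Add(1, 20)), Mul(-1, Pow(Add(-6, -12), Rational(1, 2)))) = Add(Mul(-2, 20, 21), Mul(-1, Pow(-18, Rational(1, 2)))) = Add(-840, Mul(-1, Mul(3, I, Pow(2, Rational(1, 2))))) = Add(-840, Mul(-3, I, Pow(2, Rational(1, 2))))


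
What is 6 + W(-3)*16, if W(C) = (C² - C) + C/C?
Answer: 214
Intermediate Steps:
W(C) = 1 + C² - C (W(C) = (C² - C) + 1 = 1 + C² - C)
6 + W(-3)*16 = 6 + (1 + (-3)² - 1*(-3))*16 = 6 + (1 + 9 + 3)*16 = 6 + 13*16 = 6 + 208 = 214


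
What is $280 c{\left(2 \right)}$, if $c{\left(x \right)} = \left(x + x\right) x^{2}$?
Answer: $4480$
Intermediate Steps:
$c{\left(x \right)} = 2 x^{3}$ ($c{\left(x \right)} = 2 x x^{2} = 2 x^{3}$)
$280 c{\left(2 \right)} = 280 \cdot 2 \cdot 2^{3} = 280 \cdot 2 \cdot 8 = 280 \cdot 16 = 4480$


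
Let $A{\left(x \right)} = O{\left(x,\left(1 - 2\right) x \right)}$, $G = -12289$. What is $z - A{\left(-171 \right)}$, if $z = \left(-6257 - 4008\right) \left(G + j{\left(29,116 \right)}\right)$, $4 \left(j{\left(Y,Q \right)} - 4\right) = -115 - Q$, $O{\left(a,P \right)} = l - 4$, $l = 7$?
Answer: $\frac{506793303}{4} \approx 1.267 \cdot 10^{8}$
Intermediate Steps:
$O{\left(a,P \right)} = 3$ ($O{\left(a,P \right)} = 7 - 4 = 3$)
$j{\left(Y,Q \right)} = - \frac{99}{4} - \frac{Q}{4}$ ($j{\left(Y,Q \right)} = 4 + \frac{-115 - Q}{4} = 4 - \left(\frac{115}{4} + \frac{Q}{4}\right) = - \frac{99}{4} - \frac{Q}{4}$)
$A{\left(x \right)} = 3$
$z = \frac{506793315}{4}$ ($z = \left(-6257 - 4008\right) \left(-12289 - \frac{215}{4}\right) = - 10265 \left(-12289 - \frac{215}{4}\right) = \left(-10265\right) \left(- \frac{49371}{4}\right) = \frac{506793315}{4} \approx 1.267 \cdot 10^{8}$)
$z - A{\left(-171 \right)} = \frac{506793315}{4} - 3 = \frac{506793303}{4}$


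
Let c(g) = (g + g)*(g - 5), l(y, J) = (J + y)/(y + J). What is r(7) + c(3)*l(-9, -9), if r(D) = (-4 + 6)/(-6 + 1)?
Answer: -62/5 ≈ -12.400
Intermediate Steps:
r(D) = -2/5 (r(D) = 2/(-5) = 2*(-1/5) = -2/5)
l(y, J) = 1 (l(y, J) = (J + y)/(J + y) = 1)
c(g) = 2*g*(-5 + g) (c(g) = (2*g)*(-5 + g) = 2*g*(-5 + g))
r(7) + c(3)*l(-9, -9) = -2/5 + (2*3*(-5 + 3))*1 = -2/5 + (2*3*(-2))*1 = -2/5 - 12*1 = -2/5 - 12 = -62/5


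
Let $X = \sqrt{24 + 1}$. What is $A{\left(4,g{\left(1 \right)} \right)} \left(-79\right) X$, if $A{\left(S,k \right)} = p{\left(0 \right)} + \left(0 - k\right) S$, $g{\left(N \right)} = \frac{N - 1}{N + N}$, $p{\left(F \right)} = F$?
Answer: $0$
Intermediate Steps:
$g{\left(N \right)} = \frac{-1 + N}{2 N}$
$A{\left(S,k \right)} = - S k$ ($A{\left(S,k \right)} = 0 + \left(0 - k\right) S = 0 + - k S = 0 - S k = - S k$)
$X = 5$ ($X = \sqrt{25} = 5$)
$A{\left(4,g{\left(1 \right)} \right)} \left(-79\right) X = \left(-1\right) 4 \frac{-1 + 1}{2 \cdot 1} \left(-79\right) 5 = \left(-1\right) 4 \cdot \frac{1}{2} \cdot 1 \cdot 0 \left(-79\right) 5 = \left(-1\right) 4 \cdot 0 \left(-79\right) 5 = 0 \left(-79\right) 5 = 0 \cdot 5 = 0$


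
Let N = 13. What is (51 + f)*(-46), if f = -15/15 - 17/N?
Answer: -29118/13 ≈ -2239.8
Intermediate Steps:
f = -30/13 (f = -15/15 - 17/13 = -15*1/15 - 17*1/13 = -1 - 17/13 = -30/13 ≈ -2.3077)
(51 + f)*(-46) = (51 - 30/13)*(-46) = (633/13)*(-46) = -29118/13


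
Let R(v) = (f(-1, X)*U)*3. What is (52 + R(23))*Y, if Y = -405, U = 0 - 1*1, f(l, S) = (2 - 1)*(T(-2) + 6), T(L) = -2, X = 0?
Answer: -16200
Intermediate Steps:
f(l, S) = 4 (f(l, S) = (2 - 1)*(-2 + 6) = 1*4 = 4)
U = -1 (U = 0 - 1 = -1)
R(v) = -12 (R(v) = (4*(-1))*3 = -4*3 = -12)
(52 + R(23))*Y = (52 - 12)*(-405) = 40*(-405) = -16200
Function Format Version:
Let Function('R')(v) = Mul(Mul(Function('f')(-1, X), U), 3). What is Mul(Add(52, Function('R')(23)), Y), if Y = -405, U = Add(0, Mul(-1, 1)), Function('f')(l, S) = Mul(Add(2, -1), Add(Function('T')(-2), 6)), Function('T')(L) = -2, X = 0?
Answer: -16200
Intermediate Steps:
Function('f')(l, S) = 4 (Function('f')(l, S) = Mul(Add(2, -1), Add(-2, 6)) = Mul(1, 4) = 4)
U = -1 (U = Add(0, -1) = -1)
Function('R')(v) = -12 (Function('R')(v) = Mul(Mul(4, -1), 3) = Mul(-4, 3) = -12)
Mul(Add(52, Function('R')(23)), Y) = Mul(Add(52, -12), -405) = Mul(40, -405) = -16200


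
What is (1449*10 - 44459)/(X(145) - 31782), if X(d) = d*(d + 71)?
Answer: 29969/462 ≈ 64.868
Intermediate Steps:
X(d) = d*(71 + d)
(1449*10 - 44459)/(X(145) - 31782) = (1449*10 - 44459)/(145*(71 + 145) - 31782) = (14490 - 44459)/(145*216 - 31782) = -29969/(31320 - 31782) = -29969/(-462) = -29969*(-1/462) = 29969/462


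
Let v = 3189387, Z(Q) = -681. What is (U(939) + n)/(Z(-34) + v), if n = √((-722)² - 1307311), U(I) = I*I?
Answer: 293907/1062902 + I*√786027/3188706 ≈ 0.27651 + 0.00027804*I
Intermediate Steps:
U(I) = I²
n = I*√786027 (n = √(521284 - 1307311) = √(-786027) = I*√786027 ≈ 886.58*I)
(U(939) + n)/(Z(-34) + v) = (939² + I*√786027)/(-681 + 3189387) = (881721 + I*√786027)/3188706 = (881721 + I*√786027)*(1/3188706) = 293907/1062902 + I*√786027/3188706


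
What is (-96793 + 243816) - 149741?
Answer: -2718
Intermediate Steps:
(-96793 + 243816) - 149741 = 147023 - 149741 = -2718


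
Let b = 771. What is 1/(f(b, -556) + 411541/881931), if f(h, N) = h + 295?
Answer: 881931/940549987 ≈ 0.00093768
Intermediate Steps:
f(h, N) = 295 + h
1/(f(b, -556) + 411541/881931) = 1/((295 + 771) + 411541/881931) = 1/(1066 + 411541*(1/881931)) = 1/(1066 + 411541/881931) = 1/(940549987/881931) = 881931/940549987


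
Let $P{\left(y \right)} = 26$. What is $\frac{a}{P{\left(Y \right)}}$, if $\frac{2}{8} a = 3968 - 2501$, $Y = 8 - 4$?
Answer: $\frac{2934}{13} \approx 225.69$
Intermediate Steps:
$Y = 4$ ($Y = 8 - 4 = 4$)
$a = 5868$ ($a = 4 \left(3968 - 2501\right) = 4 \cdot 1467 = 5868$)
$\frac{a}{P{\left(Y \right)}} = \frac{5868}{26} = 5868 \cdot \frac{1}{26} = \frac{2934}{13}$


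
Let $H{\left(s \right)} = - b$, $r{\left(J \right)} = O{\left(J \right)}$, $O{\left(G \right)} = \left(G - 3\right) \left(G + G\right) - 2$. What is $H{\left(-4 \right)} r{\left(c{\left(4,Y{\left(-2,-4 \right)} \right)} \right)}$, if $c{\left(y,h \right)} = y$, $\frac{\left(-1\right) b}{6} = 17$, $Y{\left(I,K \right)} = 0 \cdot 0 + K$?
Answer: $612$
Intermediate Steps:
$Y{\left(I,K \right)} = K$ ($Y{\left(I,K \right)} = 0 + K = K$)
$b = -102$ ($b = \left(-6\right) 17 = -102$)
$O{\left(G \right)} = -2 + 2 G \left(-3 + G\right)$ ($O{\left(G \right)} = \left(-3 + G\right) 2 G - 2 = 2 G \left(-3 + G\right) - 2 = -2 + 2 G \left(-3 + G\right)$)
$r{\left(J \right)} = -2 - 6 J + 2 J^{2}$
$H{\left(s \right)} = 102$ ($H{\left(s \right)} = \left(-1\right) \left(-102\right) = 102$)
$H{\left(-4 \right)} r{\left(c{\left(4,Y{\left(-2,-4 \right)} \right)} \right)} = 102 \left(-2 - 24 + 2 \cdot 4^{2}\right) = 102 \left(-2 - 24 + 2 \cdot 16\right) = 102 \left(-2 - 24 + 32\right) = 102 \cdot 6 = 612$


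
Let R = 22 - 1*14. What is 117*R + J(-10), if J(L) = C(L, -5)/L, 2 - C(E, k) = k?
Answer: 9353/10 ≈ 935.30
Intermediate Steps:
R = 8 (R = 22 - 14 = 8)
C(E, k) = 2 - k
J(L) = 7/L (J(L) = (2 - 1*(-5))/L = (2 + 5)/L = 7/L)
117*R + J(-10) = 117*8 + 7/(-10) = 936 + 7*(-1/10) = 936 - 7/10 = 9353/10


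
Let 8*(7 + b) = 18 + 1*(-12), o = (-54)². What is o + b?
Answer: 11639/4 ≈ 2909.8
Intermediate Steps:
o = 2916
b = -25/4 (b = -7 + (18 + 1*(-12))/8 = -7 + (18 - 12)/8 = -7 + (⅛)*6 = -7 + ¾ = -25/4 ≈ -6.2500)
o + b = 2916 - 25/4 = 11639/4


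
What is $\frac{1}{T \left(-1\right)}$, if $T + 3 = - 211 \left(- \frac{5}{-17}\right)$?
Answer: $\frac{17}{1106} \approx 0.015371$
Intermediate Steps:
$T = - \frac{1106}{17}$ ($T = -3 - 211 \left(- \frac{5}{-17}\right) = -3 - 211 \left(\left(-5\right) \left(- \frac{1}{17}\right)\right) = -3 - \frac{1055}{17} = - \frac{1106}{17} \approx -65.059$)
$\frac{1}{T \left(-1\right)} = \frac{1}{\left(- \frac{1106}{17}\right) \left(-1\right)} = \frac{1}{\frac{1106}{17}} = \frac{17}{1106}$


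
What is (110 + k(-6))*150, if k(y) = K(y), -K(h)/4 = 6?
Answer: 12900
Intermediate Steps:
K(h) = -24 (K(h) = -4*6 = -24)
k(y) = -24
(110 + k(-6))*150 = (110 - 24)*150 = 86*150 = 12900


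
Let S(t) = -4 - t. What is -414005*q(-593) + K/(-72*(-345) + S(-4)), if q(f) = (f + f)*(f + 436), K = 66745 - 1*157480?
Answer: -5550376248983/72 ≈ -7.7089e+10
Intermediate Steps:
K = -90735 (K = 66745 - 157480 = -90735)
q(f) = 2*f*(436 + f) (q(f) = (2*f)*(436 + f) = 2*f*(436 + f))
-414005*q(-593) + K/(-72*(-345) + S(-4)) = -414005*2*(-593)*(436 - 593) - 90735/(-72*(-345) + (-4 - 1*(-4))) = -414005*2*(-593)*(-157) - 90735/(24840 + (-4 + 4)) = -414005/(1/186202) - 90735/(24840 + 0) = -414005/1/186202 - 90735/24840 = -414005*186202 - 90735*1/24840 = -77088559010 - 263/72 = -5550376248983/72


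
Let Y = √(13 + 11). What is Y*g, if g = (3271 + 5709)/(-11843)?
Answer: -17960*√6/11843 ≈ -3.7147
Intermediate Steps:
g = -8980/11843 (g = 8980*(-1/11843) = -8980/11843 ≈ -0.75825)
Y = 2*√6 (Y = √24 = 2*√6 ≈ 4.8990)
Y*g = (2*√6)*(-8980/11843) = -17960*√6/11843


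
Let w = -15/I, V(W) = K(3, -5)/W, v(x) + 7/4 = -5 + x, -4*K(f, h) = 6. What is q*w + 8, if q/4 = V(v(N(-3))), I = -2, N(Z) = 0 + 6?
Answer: 68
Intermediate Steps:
N(Z) = 6
K(f, h) = -3/2 (K(f, h) = -¼*6 = -3/2)
v(x) = -27/4 + x (v(x) = -7/4 + (-5 + x) = -27/4 + x)
V(W) = -3/(2*W)
w = 15/2 (w = -15/(-2) = -15*(-½) = 15/2 ≈ 7.5000)
q = 8 (q = 4*(-3/(2*(-27/4 + 6))) = 4*(-3/(2*(-¾))) = 4*(-3/2*(-4/3)) = 4*2 = 8)
q*w + 8 = 8*(15/2) + 8 = 60 + 8 = 68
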